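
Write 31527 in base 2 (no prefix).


31527 = 111101100100111 in binary

111101100100111


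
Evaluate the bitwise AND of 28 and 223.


0b11100 & 0b11011111 = 0b11100 = 28

28


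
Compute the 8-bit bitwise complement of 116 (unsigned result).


~0b1110100 = 0b10001011 = 139 (8-bit unsigned)

139


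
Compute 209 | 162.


0b11010001 | 0b10100010 = 0b11110011 = 243

243


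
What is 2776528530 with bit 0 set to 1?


2776528530 | (1 << 0) = 2776528530 | 1 = 2776528531

2776528531


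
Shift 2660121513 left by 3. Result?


0b10011110100011100011101110101001 << 3 = 0b10011110100011100011101110101001000 = 21280972104

21280972104


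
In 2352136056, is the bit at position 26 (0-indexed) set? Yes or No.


0b10001100001100101011111101111000, bit 26 = 1. Yes

Yes


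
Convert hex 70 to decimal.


70 hex = 112 decimal

112


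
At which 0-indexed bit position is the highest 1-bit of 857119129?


0b110011000101101001100110011001. Highest set bit at position 29

29


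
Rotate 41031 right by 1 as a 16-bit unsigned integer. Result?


Rotate 0b1010000001000111 right by 1 (16-bit) = 0b1101000000100011 = 53283

53283


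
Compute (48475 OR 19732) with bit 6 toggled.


Step 1: 48475 | 19732 = 64863
Step 2: 64863 ^ (1 << 6) = 64863 ^ 64 = 64799

64799


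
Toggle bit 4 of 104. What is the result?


104 ^ (1 << 4) = 104 ^ 16 = 120

120


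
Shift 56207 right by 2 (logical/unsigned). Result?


0b1101101110001111 >> 2 = 0b11011011100011 = 14051

14051


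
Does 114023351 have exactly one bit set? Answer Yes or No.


0b110110010111101101110110111. Multiple bits set => No

No


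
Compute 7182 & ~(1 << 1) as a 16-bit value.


7182 & ~(1 << 1) = 7180

7180


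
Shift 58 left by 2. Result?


0b111010 << 2 = 0b11101000 = 232

232


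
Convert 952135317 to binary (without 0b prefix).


952135317 = 111000110000000110111010010101 in binary

111000110000000110111010010101


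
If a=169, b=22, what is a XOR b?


169 ^ 22 = 191

191


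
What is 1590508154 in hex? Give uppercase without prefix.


1590508154 = 5ECD3A7A hex

5ECD3A7A


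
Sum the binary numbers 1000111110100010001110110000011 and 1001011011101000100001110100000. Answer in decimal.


1000111110100010001110110000011 + 1001011011101000100001110100000 = 10010011010001010110000100100011 = 2470797603

2470797603


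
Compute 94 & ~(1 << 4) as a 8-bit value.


94 & ~(1 << 4) = 78

78


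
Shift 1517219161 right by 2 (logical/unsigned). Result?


0b1011010011011101110110101011001 >> 2 = 0b10110100110111011101101010110 = 379304790

379304790


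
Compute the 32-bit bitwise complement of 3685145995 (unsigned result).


~0b11011011101001101101110110001011 = 0b100100010110010010001001110100 = 609821300 (32-bit unsigned)

609821300


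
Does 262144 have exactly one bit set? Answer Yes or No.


0b1000000000000000000. Only one bit set => Yes

Yes


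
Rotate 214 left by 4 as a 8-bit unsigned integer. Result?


Rotate 0b11010110 left by 4 (8-bit) = 0b1101101 = 109

109


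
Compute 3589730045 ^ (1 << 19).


3589730045 ^ (1 << 19) = 3589730045 ^ 524288 = 3590254333

3590254333


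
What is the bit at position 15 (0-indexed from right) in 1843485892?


0b1101101111000010101110011000100, position 15 = 0

0


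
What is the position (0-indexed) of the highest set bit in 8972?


0b10001100001100. Highest set bit at position 13

13


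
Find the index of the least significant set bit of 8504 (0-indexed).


0b10000100111000. Lowest set bit at position 3

3


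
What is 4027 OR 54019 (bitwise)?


0b111110111011 | 0b1101001100000011 = 0b1101111110111011 = 57275

57275


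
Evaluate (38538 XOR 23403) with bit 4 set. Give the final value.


Step 1: 38538 ^ 23403 = 52705
Step 2: 52705 | (1 << 4) = 52705 | 16 = 52721

52721


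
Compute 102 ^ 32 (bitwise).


0b1100110 ^ 0b100000 = 0b1000110 = 70

70


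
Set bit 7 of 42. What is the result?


42 | (1 << 7) = 42 | 128 = 170

170


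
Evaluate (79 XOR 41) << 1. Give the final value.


Step 1: 79 ^ 41 = 102
Step 2: 102 << 1 = 204

204


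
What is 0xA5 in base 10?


A5 hex = 165 decimal

165


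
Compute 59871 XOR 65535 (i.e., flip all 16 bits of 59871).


59871 ^ 65535 = 5664

5664


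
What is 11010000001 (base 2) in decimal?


11010000001 in decimal = 1665

1665


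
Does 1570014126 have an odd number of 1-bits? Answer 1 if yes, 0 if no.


0b1011101100101001000001110101110 has 16 ones => parity 0

0


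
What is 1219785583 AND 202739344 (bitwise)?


0b1001000101101000111001101101111 & 0b1100000101011000111010010000 = 0b1000000101000000001000000000 = 135528960

135528960


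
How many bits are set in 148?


0b10010100 has 3 set bits

3


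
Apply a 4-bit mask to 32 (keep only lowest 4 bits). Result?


32 & 15 = 0

0


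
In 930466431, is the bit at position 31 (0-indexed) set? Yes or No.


0b110111011101011100101001111111, bit 31 = 0. No

No


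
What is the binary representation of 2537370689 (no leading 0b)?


2537370689 = 10010111001111010011010001000001 in binary

10010111001111010011010001000001


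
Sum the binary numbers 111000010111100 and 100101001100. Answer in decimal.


111000010111100 + 100101001100 = 111101000001000 = 31240

31240


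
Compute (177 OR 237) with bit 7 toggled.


Step 1: 177 | 237 = 253
Step 2: 253 ^ (1 << 7) = 253 ^ 128 = 125

125


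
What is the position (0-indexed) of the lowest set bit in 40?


0b101000. Lowest set bit at position 3

3


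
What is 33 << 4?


0b100001 << 4 = 0b1000010000 = 528

528


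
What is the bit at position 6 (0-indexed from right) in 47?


0b101111, position 6 = 0

0


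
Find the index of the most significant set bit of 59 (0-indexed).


0b111011. Highest set bit at position 5

5


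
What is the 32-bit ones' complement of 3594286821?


3594286821 ^ 4294967295 = 700680474

700680474


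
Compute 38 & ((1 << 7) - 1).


38 & 127 = 38

38


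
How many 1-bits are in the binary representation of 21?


0b10101 has 3 set bits

3


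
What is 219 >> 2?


0b11011011 >> 2 = 0b110110 = 54

54


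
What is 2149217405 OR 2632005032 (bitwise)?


0b10000000000110100111010001111101 | 0b10011100111000010011010110101000 = 0b10011100111110110111010111111101 = 2633725437

2633725437


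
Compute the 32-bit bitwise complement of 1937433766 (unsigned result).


~0b1110011011110101110010010100110 = 0b10001100100001010001101101011001 = 2357533529 (32-bit unsigned)

2357533529


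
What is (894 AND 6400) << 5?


Step 1: 894 & 6400 = 256
Step 2: 256 << 5 = 8192

8192


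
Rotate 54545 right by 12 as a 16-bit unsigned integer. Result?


Rotate 0b1101010100010001 right by 12 (16-bit) = 0b101000100011101 = 20765

20765


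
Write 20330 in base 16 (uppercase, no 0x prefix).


20330 = 4F6A hex

4F6A


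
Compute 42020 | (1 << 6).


42020 | (1 << 6) = 42020 | 64 = 42084

42084


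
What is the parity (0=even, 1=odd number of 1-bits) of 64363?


0b1111101101101011 has 12 ones => parity 0

0


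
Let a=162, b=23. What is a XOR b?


162 ^ 23 = 181

181


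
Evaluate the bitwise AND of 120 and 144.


0b1111000 & 0b10010000 = 0b10000 = 16

16


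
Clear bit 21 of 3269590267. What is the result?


3269590267 & ~(1 << 21) = 3267493115

3267493115


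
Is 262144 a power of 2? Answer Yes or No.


0b1000000000000000000. Only one bit set => Yes

Yes


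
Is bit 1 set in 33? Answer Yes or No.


0b100001, bit 1 = 0. No

No


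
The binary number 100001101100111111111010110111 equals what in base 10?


100001101100111111111010110111 in decimal = 565444279

565444279


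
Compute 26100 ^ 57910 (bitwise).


0b110010111110100 ^ 0b1110001000110110 = 0b1000011111000010 = 34754

34754


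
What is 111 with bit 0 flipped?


111 ^ (1 << 0) = 111 ^ 1 = 110

110


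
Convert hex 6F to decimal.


6F hex = 111 decimal

111


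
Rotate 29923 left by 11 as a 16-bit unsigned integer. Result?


Rotate 0b111010011100011 left by 11 (16-bit) = 0b1101110100111 = 7079

7079


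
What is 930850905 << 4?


0b110111011110111010100001011001 << 4 = 0b1101110111101110101000010110010000 = 14893614480

14893614480


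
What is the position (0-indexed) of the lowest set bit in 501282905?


0b11101111000001111100001011001. Lowest set bit at position 0

0


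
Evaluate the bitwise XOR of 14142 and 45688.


0b11011100111110 ^ 0b1011001001111000 = 0b1000010101000110 = 34118

34118


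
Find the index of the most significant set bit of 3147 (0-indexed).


0b110001001011. Highest set bit at position 11

11


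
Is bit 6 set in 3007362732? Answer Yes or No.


0b10110011010000001011011010101100, bit 6 = 0. No

No


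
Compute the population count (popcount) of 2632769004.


0b10011100111011001101110111101100 has 20 set bits

20


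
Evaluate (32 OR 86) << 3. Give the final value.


Step 1: 32 | 86 = 118
Step 2: 118 << 3 = 944

944


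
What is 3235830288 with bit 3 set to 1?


3235830288 | (1 << 3) = 3235830288 | 8 = 3235830296

3235830296


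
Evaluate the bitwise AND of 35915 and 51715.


0b1000110001001011 & 0b1100101000000011 = 0b1000100000000011 = 34819

34819


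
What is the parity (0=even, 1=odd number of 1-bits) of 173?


0b10101101 has 5 ones => parity 1

1


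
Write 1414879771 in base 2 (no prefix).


1414879771 = 1010100010101010101101000011011 in binary

1010100010101010101101000011011


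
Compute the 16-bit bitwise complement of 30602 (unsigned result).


~0b111011110001010 = 0b1000100001110101 = 34933 (16-bit unsigned)

34933


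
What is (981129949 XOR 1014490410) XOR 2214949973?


Step 1: 981129949 ^ 1014490410 = 101531639
Step 2: 101531639 ^ 2214949973 = 2181581730

2181581730


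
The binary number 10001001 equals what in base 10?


10001001 in decimal = 137

137


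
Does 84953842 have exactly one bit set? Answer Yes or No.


0b101000100000100101011110010. Multiple bits set => No

No


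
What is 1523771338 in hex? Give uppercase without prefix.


1523771338 = 5AD2E7CA hex

5AD2E7CA


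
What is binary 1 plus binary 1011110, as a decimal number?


1 + 1011110 = 1011111 = 95

95


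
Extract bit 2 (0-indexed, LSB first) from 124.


0b1111100, position 2 = 1

1


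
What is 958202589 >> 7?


0b111001000111010000001011011101 >> 7 = 0b11100100011101000000101 = 7485957

7485957


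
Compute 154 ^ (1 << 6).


154 ^ (1 << 6) = 154 ^ 64 = 218

218


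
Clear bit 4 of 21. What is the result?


21 & ~(1 << 4) = 5

5


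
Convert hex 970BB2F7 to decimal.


970BB2F7 hex = 2534126327 decimal

2534126327


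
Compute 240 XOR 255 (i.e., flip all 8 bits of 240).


240 ^ 255 = 15

15


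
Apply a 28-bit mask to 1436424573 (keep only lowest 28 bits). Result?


1436424573 & 268435455 = 94247293

94247293


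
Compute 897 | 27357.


0b1110000001 | 0b110101011011101 = 0b110101111011101 = 27613

27613


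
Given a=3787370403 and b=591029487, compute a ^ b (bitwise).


3787370403 ^ 591029487 = 3263482700

3263482700


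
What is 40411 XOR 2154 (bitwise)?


0b1001110111011011 ^ 0b100001101010 = 0b1001010110110001 = 38321

38321


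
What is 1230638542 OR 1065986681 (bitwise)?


0b1001001010110100000110111001110 | 0b111111100010011010101001111001 = 0b1111111110110111010111111111111 = 2145103871

2145103871


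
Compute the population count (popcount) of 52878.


0b1100111010001110 has 9 set bits

9


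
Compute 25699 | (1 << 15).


25699 | (1 << 15) = 25699 | 32768 = 58467

58467


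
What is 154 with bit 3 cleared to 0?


154 & ~(1 << 3) = 146

146


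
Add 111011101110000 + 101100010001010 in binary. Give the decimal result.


111011101110000 + 101100010001010 = 1100111111111010 = 53242

53242


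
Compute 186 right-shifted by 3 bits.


0b10111010 >> 3 = 0b10111 = 23

23


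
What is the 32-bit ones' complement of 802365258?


802365258 ^ 4294967295 = 3492602037

3492602037


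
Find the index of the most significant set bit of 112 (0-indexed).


0b1110000. Highest set bit at position 6

6


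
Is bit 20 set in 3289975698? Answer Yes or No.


0b11000100000110010000101110010010, bit 20 = 1. Yes

Yes


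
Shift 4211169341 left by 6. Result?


0b11111011000000010101100000111101 << 6 = 0b11111011000000010101100000111101000000 = 269514837824

269514837824


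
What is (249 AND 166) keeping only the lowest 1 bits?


Step 1: 249 & 166 = 160
Step 2: 160 & 1 = 0

0


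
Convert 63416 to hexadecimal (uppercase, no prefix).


63416 = F7B8 hex

F7B8


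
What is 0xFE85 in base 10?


FE85 hex = 65157 decimal

65157


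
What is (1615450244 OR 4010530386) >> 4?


Step 1: 1615450244 | 4010530386 = 4014724822
Step 2: 4014724822 >> 4 = 250920301

250920301


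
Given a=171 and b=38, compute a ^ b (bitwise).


171 ^ 38 = 141

141


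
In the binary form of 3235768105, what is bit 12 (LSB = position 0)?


0b11000000110111011110011100101001, position 12 = 0

0


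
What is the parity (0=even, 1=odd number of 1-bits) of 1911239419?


0b1110001111010110011001011111011 has 20 ones => parity 0

0


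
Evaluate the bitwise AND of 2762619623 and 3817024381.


0b10100100101010100011101011100111 & 0b11100011100000110010101101111101 = 0b10100000100000100010101001100101 = 2692885093

2692885093


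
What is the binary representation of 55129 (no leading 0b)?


55129 = 1101011101011001 in binary

1101011101011001


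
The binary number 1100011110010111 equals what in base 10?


1100011110010111 in decimal = 51095

51095


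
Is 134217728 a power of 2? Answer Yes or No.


0b1000000000000000000000000000. Only one bit set => Yes

Yes


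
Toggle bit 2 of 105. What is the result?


105 ^ (1 << 2) = 105 ^ 4 = 109

109


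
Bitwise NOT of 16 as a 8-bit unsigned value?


~0b10000 = 0b11101111 = 239 (8-bit unsigned)

239


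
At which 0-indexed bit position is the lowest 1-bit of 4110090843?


0b11110100111110110000001001011011. Lowest set bit at position 0

0


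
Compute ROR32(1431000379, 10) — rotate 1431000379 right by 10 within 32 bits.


Rotate 0b1010101010010110101010100111011 right by 10 (32-bit) = 0b1001110110101010101001011010101 = 1322603221

1322603221


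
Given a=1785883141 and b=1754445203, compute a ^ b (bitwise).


1785883141 ^ 1754445203 = 48291734

48291734


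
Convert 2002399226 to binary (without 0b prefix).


2002399226 = 1110111010110100010111111111010 in binary

1110111010110100010111111111010


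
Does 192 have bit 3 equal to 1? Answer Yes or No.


0b11000000, bit 3 = 0. No

No


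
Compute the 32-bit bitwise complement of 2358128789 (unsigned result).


~0b10001100100011100011000010010101 = 0b1110011011100011100111101101010 = 1936838506 (32-bit unsigned)

1936838506


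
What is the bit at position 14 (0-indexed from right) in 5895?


0b1011100000111, position 14 = 0

0


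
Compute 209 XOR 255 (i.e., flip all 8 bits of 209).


209 ^ 255 = 46

46


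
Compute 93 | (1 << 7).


93 | (1 << 7) = 93 | 128 = 221

221


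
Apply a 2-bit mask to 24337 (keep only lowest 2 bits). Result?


24337 & 3 = 1

1


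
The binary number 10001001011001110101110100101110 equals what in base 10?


10001001011001110101110100101110 in decimal = 2305252654

2305252654


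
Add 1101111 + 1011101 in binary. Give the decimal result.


1101111 + 1011101 = 11001100 = 204

204


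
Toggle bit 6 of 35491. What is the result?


35491 ^ (1 << 6) = 35491 ^ 64 = 35555

35555


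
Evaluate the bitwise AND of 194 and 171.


0b11000010 & 0b10101011 = 0b10000010 = 130

130


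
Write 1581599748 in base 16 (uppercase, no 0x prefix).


1581599748 = 5E454C04 hex

5E454C04


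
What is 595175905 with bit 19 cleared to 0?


595175905 & ~(1 << 19) = 594651617

594651617


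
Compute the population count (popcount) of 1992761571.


0b1110110110001110010000011100011 has 16 set bits

16


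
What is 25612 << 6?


0b110010000001100 << 6 = 0b110010000001100000000 = 1639168

1639168


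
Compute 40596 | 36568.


0b1001111010010100 | 0b1000111011011000 = 0b1001111011011100 = 40668

40668


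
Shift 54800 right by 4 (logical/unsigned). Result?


0b1101011000010000 >> 4 = 0b110101100001 = 3425

3425


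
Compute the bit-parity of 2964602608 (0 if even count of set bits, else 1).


0b10110000101101000011111011110000 has 16 ones => parity 0

0


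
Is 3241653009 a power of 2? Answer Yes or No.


0b11000001001101111011001100010001. Multiple bits set => No

No


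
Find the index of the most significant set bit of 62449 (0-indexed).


0b1111001111110001. Highest set bit at position 15

15


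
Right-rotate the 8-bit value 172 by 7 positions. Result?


Rotate 0b10101100 right by 7 (8-bit) = 0b1011001 = 89

89


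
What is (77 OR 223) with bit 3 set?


Step 1: 77 | 223 = 223
Step 2: 223 | (1 << 3) = 223 | 8 = 223

223


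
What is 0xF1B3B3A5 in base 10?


F1B3B3A5 hex = 4055085989 decimal

4055085989


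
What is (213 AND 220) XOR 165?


Step 1: 213 & 220 = 212
Step 2: 212 ^ 165 = 113

113


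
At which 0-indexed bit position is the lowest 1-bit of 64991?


0b1111110111011111. Lowest set bit at position 0

0


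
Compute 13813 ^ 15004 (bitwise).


0b11010111110101 ^ 0b11101010011100 = 0b111101101001 = 3945

3945


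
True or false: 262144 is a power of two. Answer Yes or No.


0b1000000000000000000. Only one bit set => Yes

Yes


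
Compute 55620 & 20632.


0b1101100101000100 & 0b101000010011000 = 0b101000000000000 = 20480

20480


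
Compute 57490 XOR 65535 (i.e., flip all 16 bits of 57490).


57490 ^ 65535 = 8045

8045


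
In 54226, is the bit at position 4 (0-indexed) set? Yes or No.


0b1101001111010010, bit 4 = 1. Yes

Yes


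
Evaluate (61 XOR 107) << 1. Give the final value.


Step 1: 61 ^ 107 = 86
Step 2: 86 << 1 = 172

172


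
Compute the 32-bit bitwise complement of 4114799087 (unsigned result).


~0b11110101010000101101100111101111 = 0b1010101111010010011000010000 = 180168208 (32-bit unsigned)

180168208


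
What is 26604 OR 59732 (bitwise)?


0b110011111101100 | 0b1110100101010100 = 0b1110111111111100 = 61436

61436


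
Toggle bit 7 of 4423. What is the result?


4423 ^ (1 << 7) = 4423 ^ 128 = 4551

4551


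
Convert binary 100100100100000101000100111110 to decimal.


100100100100000101000100111110 in decimal = 613437758

613437758


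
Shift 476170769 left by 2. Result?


0b11100011000011100101000010001 << 2 = 0b1110001100001110010100001000100 = 1904683076

1904683076


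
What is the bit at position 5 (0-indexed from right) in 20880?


0b101000110010000, position 5 = 0

0


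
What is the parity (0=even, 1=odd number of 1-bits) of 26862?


0b110100011101110 has 9 ones => parity 1

1


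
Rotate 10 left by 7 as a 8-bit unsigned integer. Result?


Rotate 0b1010 left by 7 (8-bit) = 0b101 = 5

5


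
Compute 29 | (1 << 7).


29 | (1 << 7) = 29 | 128 = 157

157


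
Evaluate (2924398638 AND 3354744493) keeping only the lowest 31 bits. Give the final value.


Step 1: 2924398638 & 3354744493 = 2252619820
Step 2: 2252619820 & 2147483647 = 105136172

105136172


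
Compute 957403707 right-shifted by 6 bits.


0b111001000100001101001000111011 >> 6 = 0b111001000100001101001000 = 14959432

14959432


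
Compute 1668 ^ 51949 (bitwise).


0b11010000100 ^ 0b1100101011101101 = 0b1100110001101001 = 52329

52329


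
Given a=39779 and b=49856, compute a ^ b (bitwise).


39779 ^ 49856 = 22947

22947


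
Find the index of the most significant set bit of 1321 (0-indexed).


0b10100101001. Highest set bit at position 10

10


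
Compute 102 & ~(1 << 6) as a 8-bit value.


102 & ~(1 << 6) = 38

38


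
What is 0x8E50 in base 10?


8E50 hex = 36432 decimal

36432


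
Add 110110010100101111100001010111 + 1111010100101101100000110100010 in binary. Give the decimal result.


110110010100101111100001010111 + 1111010100101101100000110100010 = 10110000111010011011100111111001 = 2968107513

2968107513


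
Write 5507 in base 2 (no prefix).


5507 = 1010110000011 in binary

1010110000011


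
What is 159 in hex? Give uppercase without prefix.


159 = 9F hex

9F


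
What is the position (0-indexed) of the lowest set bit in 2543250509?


0b10010111100101101110110001001101. Lowest set bit at position 0

0


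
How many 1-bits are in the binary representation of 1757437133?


0b1101000110000000101110011001101 has 14 set bits

14


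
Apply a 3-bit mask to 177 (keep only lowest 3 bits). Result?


177 & 7 = 1

1


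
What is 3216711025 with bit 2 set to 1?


3216711025 | (1 << 2) = 3216711025 | 4 = 3216711029

3216711029


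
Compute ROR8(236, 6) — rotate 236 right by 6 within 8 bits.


Rotate 0b11101100 right by 6 (8-bit) = 0b10110011 = 179

179


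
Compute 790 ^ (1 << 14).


790 ^ (1 << 14) = 790 ^ 16384 = 17174

17174


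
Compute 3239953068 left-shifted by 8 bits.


0b11000001000111011100001010101100 << 8 = 0b1100000100011101110000101010110000000000 = 829427985408

829427985408


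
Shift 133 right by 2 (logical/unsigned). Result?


0b10000101 >> 2 = 0b100001 = 33

33


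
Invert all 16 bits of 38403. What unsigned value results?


38403 ^ 65535 = 27132

27132


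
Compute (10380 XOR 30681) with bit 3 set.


Step 1: 10380 ^ 30681 = 24405
Step 2: 24405 | (1 << 3) = 24405 | 8 = 24413

24413


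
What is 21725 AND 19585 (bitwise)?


0b101010011011101 & 0b100110010000001 = 0b100010010000001 = 17537

17537


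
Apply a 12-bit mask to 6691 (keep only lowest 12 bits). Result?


6691 & 4095 = 2595

2595


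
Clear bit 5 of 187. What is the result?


187 & ~(1 << 5) = 155

155


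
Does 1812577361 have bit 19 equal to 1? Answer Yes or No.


0b1101100000010011011110001010001, bit 19 = 1. Yes

Yes


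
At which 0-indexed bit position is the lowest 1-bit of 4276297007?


0b11111110111000110001110100101111. Lowest set bit at position 0

0


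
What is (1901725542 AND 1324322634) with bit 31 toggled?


Step 1: 1901725542 & 1324322634 = 1078593346
Step 2: 1078593346 ^ (1 << 31) = 1078593346 ^ 2147483648 = 3226076994

3226076994


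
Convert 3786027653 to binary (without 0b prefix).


3786027653 = 11100001101010100011001010000101 in binary

11100001101010100011001010000101


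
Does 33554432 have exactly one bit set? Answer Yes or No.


0b10000000000000000000000000. Only one bit set => Yes

Yes


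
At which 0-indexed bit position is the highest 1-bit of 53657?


0b1101000110011001. Highest set bit at position 15

15


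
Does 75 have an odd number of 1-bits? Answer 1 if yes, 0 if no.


0b1001011 has 4 ones => parity 0

0


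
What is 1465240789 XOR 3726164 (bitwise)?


0b1010111010101011100110011010101 ^ 0b1110001101101101010100 = 0b1010111011011010001011110000001 = 1466767233

1466767233


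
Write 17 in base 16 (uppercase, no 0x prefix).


17 = 11 hex

11


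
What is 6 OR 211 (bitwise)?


0b110 | 0b11010011 = 0b11010111 = 215

215


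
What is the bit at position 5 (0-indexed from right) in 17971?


0b100011000110011, position 5 = 1

1


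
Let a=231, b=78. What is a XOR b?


231 ^ 78 = 169

169


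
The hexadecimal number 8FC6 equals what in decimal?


8FC6 hex = 36806 decimal

36806


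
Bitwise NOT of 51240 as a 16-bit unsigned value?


~0b1100100000101000 = 0b11011111010111 = 14295 (16-bit unsigned)

14295


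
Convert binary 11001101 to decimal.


11001101 in decimal = 205

205


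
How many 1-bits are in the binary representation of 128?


0b10000000 has 1 set bits

1


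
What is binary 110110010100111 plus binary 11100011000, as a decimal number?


110110010100111 + 11100011000 = 111001110111111 = 29631

29631


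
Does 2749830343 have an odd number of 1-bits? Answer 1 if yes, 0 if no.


0b10100011111001110001010011000111 has 17 ones => parity 1

1


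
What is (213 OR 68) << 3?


Step 1: 213 | 68 = 213
Step 2: 213 << 3 = 1704

1704


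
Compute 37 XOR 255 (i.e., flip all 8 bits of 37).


37 ^ 255 = 218

218


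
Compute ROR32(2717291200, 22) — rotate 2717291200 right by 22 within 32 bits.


Rotate 0b10100001111101101001001011000000 right by 22 (32-bit) = 0b11011010010010110000001010000111 = 3662348935

3662348935


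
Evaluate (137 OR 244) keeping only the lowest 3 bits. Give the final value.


Step 1: 137 | 244 = 253
Step 2: 253 & 7 = 5

5


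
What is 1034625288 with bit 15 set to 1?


1034625288 | (1 << 15) = 1034625288 | 32768 = 1034658056

1034658056


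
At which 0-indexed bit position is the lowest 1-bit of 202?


0b11001010. Lowest set bit at position 1

1


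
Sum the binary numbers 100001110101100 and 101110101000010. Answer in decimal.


100001110101100 + 101110101000010 = 1010000011101110 = 41198

41198


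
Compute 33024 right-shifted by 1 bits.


0b1000000100000000 >> 1 = 0b100000010000000 = 16512

16512


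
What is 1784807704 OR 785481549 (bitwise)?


0b1101010011000100000000100011000 | 0b101110110100010111111101001101 = 0b1101110111100110111111101011101 = 1861451613

1861451613


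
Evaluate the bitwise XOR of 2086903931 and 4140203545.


0b1111100011000111010000001111011 ^ 0b11110110110001100111111000011001 = 0b10001010101001011101111001100010 = 2326126178

2326126178


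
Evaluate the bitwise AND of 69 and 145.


0b1000101 & 0b10010001 = 0b1 = 1

1


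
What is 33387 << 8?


0b1000001001101011 << 8 = 0b100000100110101100000000 = 8547072

8547072


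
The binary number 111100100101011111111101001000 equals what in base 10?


111100100101011111111101001000 in decimal = 1016463176

1016463176


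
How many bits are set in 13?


0b1101 has 3 set bits

3


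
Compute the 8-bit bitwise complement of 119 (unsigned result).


~0b1110111 = 0b10001000 = 136 (8-bit unsigned)

136


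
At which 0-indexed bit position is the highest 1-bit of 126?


0b1111110. Highest set bit at position 6

6


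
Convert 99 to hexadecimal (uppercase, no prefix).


99 = 63 hex

63


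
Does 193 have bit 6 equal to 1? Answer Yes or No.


0b11000001, bit 6 = 1. Yes

Yes


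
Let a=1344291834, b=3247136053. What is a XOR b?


1344291834 ^ 3247136053 = 2443910863

2443910863


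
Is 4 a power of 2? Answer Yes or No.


0b100. Only one bit set => Yes

Yes


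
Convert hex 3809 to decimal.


3809 hex = 14345 decimal

14345


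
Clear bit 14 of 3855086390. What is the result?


3855086390 & ~(1 << 14) = 3855070006

3855070006


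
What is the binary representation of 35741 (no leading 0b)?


35741 = 1000101110011101 in binary

1000101110011101


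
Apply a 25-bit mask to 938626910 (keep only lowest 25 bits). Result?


938626910 & 33554431 = 32657246

32657246


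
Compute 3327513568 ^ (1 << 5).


3327513568 ^ (1 << 5) = 3327513568 ^ 32 = 3327513536

3327513536


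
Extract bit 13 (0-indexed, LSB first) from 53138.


0b1100111110010010, position 13 = 0

0


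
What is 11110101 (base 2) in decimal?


11110101 in decimal = 245

245


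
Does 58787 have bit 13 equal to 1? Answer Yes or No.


0b1110010110100011, bit 13 = 1. Yes

Yes


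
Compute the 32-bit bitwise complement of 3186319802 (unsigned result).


~0b10111101111010110110000110111010 = 0b1000010000101001001111001000101 = 1108647493 (32-bit unsigned)

1108647493


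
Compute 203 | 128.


0b11001011 | 0b10000000 = 0b11001011 = 203

203


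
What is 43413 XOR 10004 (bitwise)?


0b1010100110010101 ^ 0b10011100010100 = 0b1000111010000001 = 36481

36481


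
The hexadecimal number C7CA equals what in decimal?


C7CA hex = 51146 decimal

51146


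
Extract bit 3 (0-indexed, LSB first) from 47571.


0b1011100111010011, position 3 = 0

0


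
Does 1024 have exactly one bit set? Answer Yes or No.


0b10000000000. Only one bit set => Yes

Yes


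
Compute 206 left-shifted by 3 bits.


0b11001110 << 3 = 0b11001110000 = 1648

1648


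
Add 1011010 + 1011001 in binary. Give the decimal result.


1011010 + 1011001 = 10110011 = 179

179


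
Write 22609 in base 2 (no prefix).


22609 = 101100001010001 in binary

101100001010001


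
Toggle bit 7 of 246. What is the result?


246 ^ (1 << 7) = 246 ^ 128 = 118

118


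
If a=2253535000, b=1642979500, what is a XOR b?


2253535000 ^ 1642979500 = 3888109492

3888109492


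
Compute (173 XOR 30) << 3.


Step 1: 173 ^ 30 = 179
Step 2: 179 << 3 = 1432

1432


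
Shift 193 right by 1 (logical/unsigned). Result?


0b11000001 >> 1 = 0b1100000 = 96

96


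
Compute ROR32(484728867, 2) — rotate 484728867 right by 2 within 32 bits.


Rotate 0b11100111001000110000000100011 right by 2 (32-bit) = 0b11000111001110010001100000001000 = 3342407688

3342407688


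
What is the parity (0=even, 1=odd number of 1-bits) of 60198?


0b1110101100100110 has 9 ones => parity 1

1


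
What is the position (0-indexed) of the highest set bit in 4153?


0b1000000111001. Highest set bit at position 12

12


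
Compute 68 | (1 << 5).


68 | (1 << 5) = 68 | 32 = 100

100


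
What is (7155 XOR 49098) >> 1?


Step 1: 7155 ^ 49098 = 42041
Step 2: 42041 >> 1 = 21020

21020


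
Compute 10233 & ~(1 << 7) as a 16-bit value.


10233 & ~(1 << 7) = 10105

10105


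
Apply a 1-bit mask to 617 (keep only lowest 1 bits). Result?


617 & 1 = 1

1


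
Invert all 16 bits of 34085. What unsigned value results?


34085 ^ 65535 = 31450

31450


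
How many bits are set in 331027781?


0b10011101110110001010101000101 has 15 set bits

15


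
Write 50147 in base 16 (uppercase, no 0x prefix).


50147 = C3E3 hex

C3E3


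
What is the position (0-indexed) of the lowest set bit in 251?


0b11111011. Lowest set bit at position 0

0


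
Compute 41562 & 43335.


0b1010001001011010 & 0b1010100101000111 = 0b1010000001000010 = 41026

41026


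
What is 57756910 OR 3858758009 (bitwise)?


0b11011100010100110011101110 | 0b11100101111111111111100101111001 = 0b11100111111111111111110111111111 = 3892313599

3892313599


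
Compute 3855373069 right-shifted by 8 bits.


0b11100101110011000101001100001101 >> 8 = 0b111001011100110001010011 = 15060051

15060051


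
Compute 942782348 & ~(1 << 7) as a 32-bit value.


942782348 & ~(1 << 7) = 942782220

942782220


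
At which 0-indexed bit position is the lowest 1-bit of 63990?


0b1111100111110110. Lowest set bit at position 1

1


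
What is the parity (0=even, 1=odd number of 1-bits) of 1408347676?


0b1010011111100011010111000011100 has 17 ones => parity 1

1


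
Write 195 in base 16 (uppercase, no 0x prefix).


195 = C3 hex

C3


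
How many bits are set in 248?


0b11111000 has 5 set bits

5


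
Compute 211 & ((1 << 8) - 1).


211 & 255 = 211

211


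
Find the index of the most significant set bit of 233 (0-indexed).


0b11101001. Highest set bit at position 7

7


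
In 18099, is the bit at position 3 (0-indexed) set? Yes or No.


0b100011010110011, bit 3 = 0. No

No


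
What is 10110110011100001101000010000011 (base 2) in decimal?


10110110011100001101000010000011 in decimal = 3060846723

3060846723


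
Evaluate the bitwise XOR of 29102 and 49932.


0b111000110101110 ^ 0b1100001100001100 = 0b1011001010100010 = 45730

45730


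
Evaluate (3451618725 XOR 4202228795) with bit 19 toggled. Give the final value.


Step 1: 3451618725 ^ 4202228795 = 935553438
Step 2: 935553438 ^ (1 << 19) = 935553438 ^ 524288 = 936077726

936077726


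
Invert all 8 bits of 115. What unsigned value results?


115 ^ 255 = 140

140


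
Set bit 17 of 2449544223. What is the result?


2449544223 | (1 << 17) = 2449544223 | 131072 = 2449675295

2449675295


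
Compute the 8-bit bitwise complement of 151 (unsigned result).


~0b10010111 = 0b1101000 = 104 (8-bit unsigned)

104


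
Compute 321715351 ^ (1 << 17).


321715351 ^ (1 << 17) = 321715351 ^ 131072 = 321846423

321846423


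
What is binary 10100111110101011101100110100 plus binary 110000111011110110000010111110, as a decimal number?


10100111110101011101100110100 + 110000111011110110000010111110 = 1000101111010100001101111110010 = 1172970482

1172970482


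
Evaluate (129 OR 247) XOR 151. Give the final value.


Step 1: 129 | 247 = 247
Step 2: 247 ^ 151 = 96

96


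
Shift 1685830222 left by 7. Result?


0b1100100011110111011101001001110 << 7 = 0b11001000111101110111010010011100000000 = 215786268416

215786268416


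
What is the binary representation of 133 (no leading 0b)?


133 = 10000101 in binary

10000101


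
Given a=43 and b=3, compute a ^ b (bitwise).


43 ^ 3 = 40

40


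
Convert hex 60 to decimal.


60 hex = 96 decimal

96


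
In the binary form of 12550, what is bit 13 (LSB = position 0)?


0b11000100000110, position 13 = 1

1


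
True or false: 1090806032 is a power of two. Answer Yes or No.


0b1000001000001000110000100010000. Multiple bits set => No

No


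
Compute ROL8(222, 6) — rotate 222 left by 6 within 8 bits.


Rotate 0b11011110 left by 6 (8-bit) = 0b10110111 = 183

183


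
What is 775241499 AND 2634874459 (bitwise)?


0b101110001101010011111100011011 & 0b10011101000011001111111001011011 = 0b1100000001000011111000011011 = 201604635

201604635


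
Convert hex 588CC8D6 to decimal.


588CC8D6 hex = 1485621462 decimal

1485621462


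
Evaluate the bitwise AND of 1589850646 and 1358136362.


0b1011110110000110011001000010110 & 0b1010000111100111000010000101010 = 0b1010000110000110000000000000010 = 1354956802

1354956802


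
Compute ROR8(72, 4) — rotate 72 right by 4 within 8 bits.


Rotate 0b1001000 right by 4 (8-bit) = 0b10000100 = 132

132


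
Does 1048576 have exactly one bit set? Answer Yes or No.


0b100000000000000000000. Only one bit set => Yes

Yes


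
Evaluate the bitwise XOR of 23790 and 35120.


0b101110011101110 ^ 0b1000100100110000 = 0b1101010111011110 = 54750

54750


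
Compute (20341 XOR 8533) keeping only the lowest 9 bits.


Step 1: 20341 ^ 8533 = 28192
Step 2: 28192 & 511 = 32

32


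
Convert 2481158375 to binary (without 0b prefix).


2481158375 = 10010011111000110111100011100111 in binary

10010011111000110111100011100111


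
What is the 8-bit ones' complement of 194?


194 ^ 255 = 61

61


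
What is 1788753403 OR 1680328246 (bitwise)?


0b1101010100111100011010111111011 | 0b1100100001001111100011000110110 = 0b1101110101111111111011111111111 = 1858074623

1858074623


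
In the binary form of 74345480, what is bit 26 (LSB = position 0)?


0b100011011100110110000001000, position 26 = 1

1


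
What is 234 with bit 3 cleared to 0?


234 & ~(1 << 3) = 226

226


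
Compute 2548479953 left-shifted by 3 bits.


0b10010111111001101011011111010001 << 3 = 0b10010111111001101011011111010001000 = 20387839624

20387839624


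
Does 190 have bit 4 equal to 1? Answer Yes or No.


0b10111110, bit 4 = 1. Yes

Yes


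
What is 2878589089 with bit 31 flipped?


2878589089 ^ (1 << 31) = 2878589089 ^ 2147483648 = 731105441

731105441


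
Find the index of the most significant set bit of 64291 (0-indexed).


0b1111101100100011. Highest set bit at position 15

15


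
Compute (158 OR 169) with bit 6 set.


Step 1: 158 | 169 = 191
Step 2: 191 | (1 << 6) = 191 | 64 = 255

255


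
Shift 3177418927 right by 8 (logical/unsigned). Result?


0b10111101011000111001000010101111 >> 8 = 0b101111010110001110010000 = 12411792

12411792


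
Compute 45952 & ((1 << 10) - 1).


45952 & 1023 = 896

896


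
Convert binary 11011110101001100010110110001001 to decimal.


11011110101001100010110110001001 in decimal = 3735432585

3735432585


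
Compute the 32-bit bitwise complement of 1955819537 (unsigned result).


~0b1110100100100110111000000010001 = 0b10001011011011001000111111101110 = 2339147758 (32-bit unsigned)

2339147758


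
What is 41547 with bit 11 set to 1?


41547 | (1 << 11) = 41547 | 2048 = 43595

43595


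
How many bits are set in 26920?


0b110100100101000 has 6 set bits

6


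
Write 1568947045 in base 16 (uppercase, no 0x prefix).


1568947045 = 5D843B65 hex

5D843B65


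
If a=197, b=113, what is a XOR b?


197 ^ 113 = 180

180


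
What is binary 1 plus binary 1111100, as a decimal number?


1 + 1111100 = 1111101 = 125

125


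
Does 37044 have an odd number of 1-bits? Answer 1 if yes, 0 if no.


0b1001000010110100 has 6 ones => parity 0

0


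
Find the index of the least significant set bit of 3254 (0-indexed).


0b110010110110. Lowest set bit at position 1

1


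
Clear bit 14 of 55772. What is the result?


55772 & ~(1 << 14) = 39388

39388


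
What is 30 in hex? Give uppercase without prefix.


30 = 1E hex

1E


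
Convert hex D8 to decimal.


D8 hex = 216 decimal

216


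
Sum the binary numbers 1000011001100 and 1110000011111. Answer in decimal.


1000011001100 + 1110000011111 = 10110011101011 = 11499

11499


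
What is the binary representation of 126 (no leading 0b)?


126 = 1111110 in binary

1111110


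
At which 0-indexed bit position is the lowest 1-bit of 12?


0b1100. Lowest set bit at position 2

2


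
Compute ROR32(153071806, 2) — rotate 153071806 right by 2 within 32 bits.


Rotate 0b1001000111111011000010111110 right by 2 (32-bit) = 0b10000010010001111110110000101111 = 2185751599

2185751599


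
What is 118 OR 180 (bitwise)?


0b1110110 | 0b10110100 = 0b11110110 = 246

246


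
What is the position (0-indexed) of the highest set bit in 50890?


0b1100011011001010. Highest set bit at position 15

15


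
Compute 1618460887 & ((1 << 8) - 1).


1618460887 & 255 = 215

215


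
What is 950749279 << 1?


0b111000101010110100100001011111 << 1 = 0b1110001010101101001000010111110 = 1901498558

1901498558


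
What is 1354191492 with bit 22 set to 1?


1354191492 | (1 << 22) = 1354191492 | 4194304 = 1358385796

1358385796


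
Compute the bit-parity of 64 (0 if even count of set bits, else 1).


0b1000000 has 1 ones => parity 1

1


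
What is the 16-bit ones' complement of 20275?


20275 ^ 65535 = 45260

45260


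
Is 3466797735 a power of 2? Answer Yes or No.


0b11001110101000110010001010100111. Multiple bits set => No

No
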